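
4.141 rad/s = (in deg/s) 237.3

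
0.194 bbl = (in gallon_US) 8.148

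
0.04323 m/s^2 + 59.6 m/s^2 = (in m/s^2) 59.64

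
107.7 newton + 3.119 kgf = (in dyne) 1.383e+07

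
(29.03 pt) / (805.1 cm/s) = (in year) 4.034e-11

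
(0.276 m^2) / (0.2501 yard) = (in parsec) 3.911e-17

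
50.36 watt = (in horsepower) 0.06753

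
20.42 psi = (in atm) 1.389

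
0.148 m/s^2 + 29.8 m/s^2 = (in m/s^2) 29.95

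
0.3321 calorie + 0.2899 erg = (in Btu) 0.001317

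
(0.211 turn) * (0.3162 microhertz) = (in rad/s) 4.192e-07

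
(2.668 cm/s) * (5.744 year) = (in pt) 1.37e+10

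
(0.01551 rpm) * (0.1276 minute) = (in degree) 0.7125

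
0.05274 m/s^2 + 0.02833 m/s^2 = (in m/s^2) 0.08107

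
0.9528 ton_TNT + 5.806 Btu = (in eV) 2.488e+28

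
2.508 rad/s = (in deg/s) 143.7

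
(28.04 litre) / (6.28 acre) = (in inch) 4.344e-05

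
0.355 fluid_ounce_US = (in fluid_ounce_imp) 0.3695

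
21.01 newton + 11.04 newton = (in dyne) 3.205e+06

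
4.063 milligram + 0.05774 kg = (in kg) 0.05774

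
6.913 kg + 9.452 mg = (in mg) 6.913e+06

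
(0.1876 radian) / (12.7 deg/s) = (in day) 9.796e-06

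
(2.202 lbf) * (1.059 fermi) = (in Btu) 9.832e-18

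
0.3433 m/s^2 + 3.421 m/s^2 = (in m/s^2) 3.764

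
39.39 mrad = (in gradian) 2.508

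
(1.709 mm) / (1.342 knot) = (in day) 2.865e-08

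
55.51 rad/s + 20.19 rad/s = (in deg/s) 4337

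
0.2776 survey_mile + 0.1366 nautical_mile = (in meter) 699.7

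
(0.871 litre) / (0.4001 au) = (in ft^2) 1.566e-13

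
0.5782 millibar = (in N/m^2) 57.82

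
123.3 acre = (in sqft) 5.371e+06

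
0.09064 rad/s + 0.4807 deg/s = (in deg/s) 5.674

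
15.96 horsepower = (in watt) 1.19e+04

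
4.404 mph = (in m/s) 1.969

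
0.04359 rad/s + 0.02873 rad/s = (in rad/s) 0.07232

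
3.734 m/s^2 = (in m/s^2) 3.734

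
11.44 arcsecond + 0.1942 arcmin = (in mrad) 0.112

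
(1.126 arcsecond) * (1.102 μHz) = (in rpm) 5.745e-11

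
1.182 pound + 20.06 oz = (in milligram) 1.105e+06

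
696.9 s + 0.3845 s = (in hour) 0.1937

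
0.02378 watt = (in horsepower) 3.189e-05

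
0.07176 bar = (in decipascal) 7.176e+04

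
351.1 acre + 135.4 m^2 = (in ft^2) 1.53e+07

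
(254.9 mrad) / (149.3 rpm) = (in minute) 0.0002717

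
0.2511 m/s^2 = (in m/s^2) 0.2511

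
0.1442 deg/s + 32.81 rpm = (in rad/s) 3.438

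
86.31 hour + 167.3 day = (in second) 1.477e+07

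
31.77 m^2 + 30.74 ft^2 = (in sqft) 372.7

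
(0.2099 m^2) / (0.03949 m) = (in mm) 5315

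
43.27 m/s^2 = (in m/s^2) 43.27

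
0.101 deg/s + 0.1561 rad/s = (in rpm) 1.507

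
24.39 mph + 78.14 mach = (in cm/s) 2.662e+06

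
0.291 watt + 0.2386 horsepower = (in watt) 178.2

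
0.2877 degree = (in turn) 0.0007992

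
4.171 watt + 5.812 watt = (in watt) 9.983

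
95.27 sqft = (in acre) 0.002187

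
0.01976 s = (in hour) 5.489e-06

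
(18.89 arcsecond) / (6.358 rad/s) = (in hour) 4.001e-09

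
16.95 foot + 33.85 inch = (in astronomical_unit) 4.028e-11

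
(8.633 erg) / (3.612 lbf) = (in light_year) 5.679e-24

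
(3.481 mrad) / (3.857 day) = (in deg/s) 5.985e-07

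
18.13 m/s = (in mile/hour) 40.56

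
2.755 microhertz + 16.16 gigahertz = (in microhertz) 1.616e+16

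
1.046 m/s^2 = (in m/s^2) 1.046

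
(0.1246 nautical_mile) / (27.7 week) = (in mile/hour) 3.081e-05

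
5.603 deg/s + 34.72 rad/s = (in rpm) 332.5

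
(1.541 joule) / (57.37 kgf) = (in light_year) 2.895e-19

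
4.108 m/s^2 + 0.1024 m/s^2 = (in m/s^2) 4.21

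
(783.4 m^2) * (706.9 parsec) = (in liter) 1.709e+25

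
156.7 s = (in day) 0.001814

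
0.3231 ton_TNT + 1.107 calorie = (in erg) 1.352e+16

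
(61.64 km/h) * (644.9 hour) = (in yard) 4.347e+07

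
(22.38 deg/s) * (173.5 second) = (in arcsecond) 1.398e+07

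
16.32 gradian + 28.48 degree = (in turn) 0.1199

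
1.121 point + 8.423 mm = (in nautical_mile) 4.762e-06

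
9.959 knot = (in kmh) 18.44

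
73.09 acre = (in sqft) 3.184e+06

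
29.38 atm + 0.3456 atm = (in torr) 2.259e+04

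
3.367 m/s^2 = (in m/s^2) 3.367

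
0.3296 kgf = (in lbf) 0.7266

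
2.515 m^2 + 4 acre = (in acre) 4.001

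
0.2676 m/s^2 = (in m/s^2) 0.2676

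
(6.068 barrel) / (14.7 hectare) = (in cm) 0.0006563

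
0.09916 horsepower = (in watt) 73.94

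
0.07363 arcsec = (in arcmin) 0.001227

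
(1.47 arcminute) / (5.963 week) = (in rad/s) 1.186e-10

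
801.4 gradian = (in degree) 721.3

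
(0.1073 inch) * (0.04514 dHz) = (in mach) 3.613e-08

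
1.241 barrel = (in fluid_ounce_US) 6672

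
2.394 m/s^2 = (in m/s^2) 2.394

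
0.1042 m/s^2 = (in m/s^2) 0.1042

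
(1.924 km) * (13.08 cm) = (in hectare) 0.02517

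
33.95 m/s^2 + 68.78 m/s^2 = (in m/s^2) 102.7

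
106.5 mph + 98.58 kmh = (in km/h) 270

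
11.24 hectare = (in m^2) 1.124e+05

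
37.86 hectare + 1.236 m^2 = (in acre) 93.55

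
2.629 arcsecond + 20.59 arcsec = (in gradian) 0.007166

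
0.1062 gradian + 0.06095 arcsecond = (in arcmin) 5.736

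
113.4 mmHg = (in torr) 113.4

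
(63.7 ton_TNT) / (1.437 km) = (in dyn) 1.855e+13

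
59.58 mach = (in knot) 3.943e+04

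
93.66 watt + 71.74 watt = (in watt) 165.4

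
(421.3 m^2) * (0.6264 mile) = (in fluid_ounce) 1.436e+10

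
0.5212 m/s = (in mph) 1.166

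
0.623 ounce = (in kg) 0.01766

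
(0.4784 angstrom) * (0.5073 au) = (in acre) 0.0008971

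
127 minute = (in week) 0.0126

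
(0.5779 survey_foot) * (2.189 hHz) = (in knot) 74.95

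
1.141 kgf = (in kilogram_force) 1.141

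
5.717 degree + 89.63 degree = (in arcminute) 5721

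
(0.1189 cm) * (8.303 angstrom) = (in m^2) 9.872e-13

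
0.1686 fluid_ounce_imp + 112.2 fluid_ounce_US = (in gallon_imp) 0.7309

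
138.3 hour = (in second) 4.979e+05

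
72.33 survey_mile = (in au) 7.781e-07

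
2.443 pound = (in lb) 2.443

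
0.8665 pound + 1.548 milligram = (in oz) 13.86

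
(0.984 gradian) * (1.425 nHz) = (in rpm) 2.103e-10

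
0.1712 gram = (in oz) 0.006039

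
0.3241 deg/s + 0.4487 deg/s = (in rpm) 0.1288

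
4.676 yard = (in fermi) 4.276e+15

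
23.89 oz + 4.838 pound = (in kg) 2.872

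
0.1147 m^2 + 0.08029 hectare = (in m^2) 803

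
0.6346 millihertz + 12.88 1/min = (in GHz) 2.153e-10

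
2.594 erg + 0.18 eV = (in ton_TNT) 6.2e-17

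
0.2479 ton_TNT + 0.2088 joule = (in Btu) 9.831e+05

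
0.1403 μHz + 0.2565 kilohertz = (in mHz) 2.565e+05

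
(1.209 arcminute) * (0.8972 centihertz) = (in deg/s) 0.0001808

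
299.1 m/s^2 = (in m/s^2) 299.1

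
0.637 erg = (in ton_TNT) 1.522e-17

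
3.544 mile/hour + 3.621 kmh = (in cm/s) 259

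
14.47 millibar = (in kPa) 1.447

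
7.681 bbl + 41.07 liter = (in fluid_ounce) 4.268e+04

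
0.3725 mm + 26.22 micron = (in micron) 398.7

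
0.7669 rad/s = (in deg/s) 43.94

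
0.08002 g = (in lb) 0.0001764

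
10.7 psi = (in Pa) 7.377e+04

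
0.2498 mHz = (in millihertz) 0.2498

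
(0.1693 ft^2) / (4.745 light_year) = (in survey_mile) 2.177e-22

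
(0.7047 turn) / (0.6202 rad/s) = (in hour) 0.001983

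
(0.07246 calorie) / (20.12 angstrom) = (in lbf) 3.387e+07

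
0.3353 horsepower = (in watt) 250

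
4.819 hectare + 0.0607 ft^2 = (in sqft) 5.187e+05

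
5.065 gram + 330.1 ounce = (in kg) 9.363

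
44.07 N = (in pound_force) 9.907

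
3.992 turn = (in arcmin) 8.623e+04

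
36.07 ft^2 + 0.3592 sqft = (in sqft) 36.43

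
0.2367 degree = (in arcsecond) 852.1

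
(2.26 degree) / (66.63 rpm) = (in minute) 9.422e-05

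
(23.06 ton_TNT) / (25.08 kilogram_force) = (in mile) 2.438e+05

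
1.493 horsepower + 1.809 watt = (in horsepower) 1.495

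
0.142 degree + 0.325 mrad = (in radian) 0.002803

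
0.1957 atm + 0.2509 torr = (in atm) 0.196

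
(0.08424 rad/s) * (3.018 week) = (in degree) 8.81e+06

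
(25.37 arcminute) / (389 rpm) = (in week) 2.995e-10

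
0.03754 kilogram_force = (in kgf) 0.03754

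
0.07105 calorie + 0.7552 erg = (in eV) 1.855e+18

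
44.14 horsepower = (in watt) 3.292e+04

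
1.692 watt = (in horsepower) 0.002269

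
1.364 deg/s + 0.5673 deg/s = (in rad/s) 0.03371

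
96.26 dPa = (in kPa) 0.009626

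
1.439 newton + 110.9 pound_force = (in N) 494.7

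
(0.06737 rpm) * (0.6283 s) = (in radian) 0.004433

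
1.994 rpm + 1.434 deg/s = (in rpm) 2.233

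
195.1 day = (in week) 27.87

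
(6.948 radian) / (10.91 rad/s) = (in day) 7.371e-06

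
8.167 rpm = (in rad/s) 0.8552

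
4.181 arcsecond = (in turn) 3.226e-06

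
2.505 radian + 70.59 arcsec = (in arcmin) 8613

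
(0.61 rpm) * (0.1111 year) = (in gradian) 1.425e+07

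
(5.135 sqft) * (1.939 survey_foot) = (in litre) 281.9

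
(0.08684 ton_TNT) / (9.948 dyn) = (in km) 3.652e+09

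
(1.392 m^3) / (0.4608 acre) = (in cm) 0.07465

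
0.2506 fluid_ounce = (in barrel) 4.661e-05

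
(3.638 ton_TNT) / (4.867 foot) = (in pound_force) 2.307e+09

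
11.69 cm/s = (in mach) 0.0003433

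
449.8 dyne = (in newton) 0.004498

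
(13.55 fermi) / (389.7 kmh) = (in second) 1.252e-16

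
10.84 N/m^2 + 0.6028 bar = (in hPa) 602.9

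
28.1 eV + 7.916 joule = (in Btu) 0.007503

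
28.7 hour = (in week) 0.1708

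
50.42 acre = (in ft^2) 2.196e+06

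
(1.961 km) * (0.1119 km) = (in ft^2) 2.362e+06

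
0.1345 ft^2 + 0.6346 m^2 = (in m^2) 0.6471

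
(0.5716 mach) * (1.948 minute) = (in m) 2.275e+04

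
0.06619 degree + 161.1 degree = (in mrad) 2813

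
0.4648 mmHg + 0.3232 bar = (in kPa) 32.38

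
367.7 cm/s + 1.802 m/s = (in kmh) 19.72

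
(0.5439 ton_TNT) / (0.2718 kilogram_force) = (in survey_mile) 5.305e+05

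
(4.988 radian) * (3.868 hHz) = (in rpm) 1.842e+04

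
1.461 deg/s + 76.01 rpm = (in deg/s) 457.5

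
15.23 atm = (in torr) 1.157e+04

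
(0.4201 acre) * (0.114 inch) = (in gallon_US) 1300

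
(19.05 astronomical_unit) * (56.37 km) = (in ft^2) 1.729e+18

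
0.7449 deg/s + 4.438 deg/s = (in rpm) 0.8638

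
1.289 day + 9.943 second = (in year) 0.003532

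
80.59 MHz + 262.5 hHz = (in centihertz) 8.062e+09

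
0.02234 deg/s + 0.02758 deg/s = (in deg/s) 0.04992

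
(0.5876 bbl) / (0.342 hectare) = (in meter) 2.732e-05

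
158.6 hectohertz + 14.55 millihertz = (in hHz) 158.6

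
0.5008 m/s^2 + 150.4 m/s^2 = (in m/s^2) 150.9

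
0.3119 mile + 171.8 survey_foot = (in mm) 5.543e+05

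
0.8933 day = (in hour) 21.44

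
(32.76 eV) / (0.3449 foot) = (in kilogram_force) 5.091e-18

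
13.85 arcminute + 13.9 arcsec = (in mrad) 4.096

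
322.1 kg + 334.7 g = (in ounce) 1.137e+04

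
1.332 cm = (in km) 1.332e-05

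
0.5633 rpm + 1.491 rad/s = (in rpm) 14.8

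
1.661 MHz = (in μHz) 1.661e+12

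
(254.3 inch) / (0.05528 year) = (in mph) 8.288e-06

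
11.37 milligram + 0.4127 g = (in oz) 0.01496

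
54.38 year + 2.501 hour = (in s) 1.715e+09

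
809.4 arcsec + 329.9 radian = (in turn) 52.51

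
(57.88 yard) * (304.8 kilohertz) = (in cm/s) 1.613e+09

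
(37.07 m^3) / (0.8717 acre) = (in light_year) 1.111e-18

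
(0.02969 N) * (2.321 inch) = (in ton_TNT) 4.183e-13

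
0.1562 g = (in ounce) 0.00551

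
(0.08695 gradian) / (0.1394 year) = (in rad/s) 3.107e-10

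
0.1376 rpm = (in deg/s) 0.8256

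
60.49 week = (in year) 1.16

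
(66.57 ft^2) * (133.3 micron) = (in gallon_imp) 0.1813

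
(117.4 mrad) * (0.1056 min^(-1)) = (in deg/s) 0.01184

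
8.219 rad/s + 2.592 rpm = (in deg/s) 486.5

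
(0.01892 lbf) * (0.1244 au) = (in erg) 1.566e+16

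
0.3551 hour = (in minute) 21.31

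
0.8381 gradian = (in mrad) 13.16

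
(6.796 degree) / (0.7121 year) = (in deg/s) 3.026e-07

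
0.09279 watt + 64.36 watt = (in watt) 64.45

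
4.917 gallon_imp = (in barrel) 0.1406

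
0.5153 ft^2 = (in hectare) 4.787e-06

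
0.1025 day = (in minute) 147.6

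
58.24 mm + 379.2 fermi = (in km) 5.824e-05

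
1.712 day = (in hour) 41.09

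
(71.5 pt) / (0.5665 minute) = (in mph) 0.00166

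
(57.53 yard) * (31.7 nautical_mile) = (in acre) 763.2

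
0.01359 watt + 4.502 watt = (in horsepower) 0.006056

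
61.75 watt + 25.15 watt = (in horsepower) 0.1165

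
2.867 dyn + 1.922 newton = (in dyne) 1.922e+05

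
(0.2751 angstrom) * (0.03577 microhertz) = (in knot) 1.913e-18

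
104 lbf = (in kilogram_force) 47.17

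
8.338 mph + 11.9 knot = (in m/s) 9.849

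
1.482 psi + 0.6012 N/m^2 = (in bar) 0.1022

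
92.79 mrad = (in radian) 0.09279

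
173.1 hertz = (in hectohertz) 1.731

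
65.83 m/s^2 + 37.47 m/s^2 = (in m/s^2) 103.3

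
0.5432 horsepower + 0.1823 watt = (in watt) 405.2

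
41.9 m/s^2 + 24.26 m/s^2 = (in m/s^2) 66.16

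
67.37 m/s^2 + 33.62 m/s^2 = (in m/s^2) 101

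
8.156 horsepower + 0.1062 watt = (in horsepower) 8.156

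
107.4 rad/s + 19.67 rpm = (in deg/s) 6272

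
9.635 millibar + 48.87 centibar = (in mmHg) 373.8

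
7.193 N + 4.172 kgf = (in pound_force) 10.81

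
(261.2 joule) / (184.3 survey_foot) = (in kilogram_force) 0.4741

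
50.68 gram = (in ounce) 1.788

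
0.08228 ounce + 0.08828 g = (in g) 2.421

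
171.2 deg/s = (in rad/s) 2.988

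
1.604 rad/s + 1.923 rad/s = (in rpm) 33.68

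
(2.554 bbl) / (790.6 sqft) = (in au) 3.695e-14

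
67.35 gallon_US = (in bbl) 1.604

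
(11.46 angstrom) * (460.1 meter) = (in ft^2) 5.676e-06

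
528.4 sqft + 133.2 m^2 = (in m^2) 182.3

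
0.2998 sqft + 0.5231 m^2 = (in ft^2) 5.93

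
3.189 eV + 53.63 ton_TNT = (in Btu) 2.127e+08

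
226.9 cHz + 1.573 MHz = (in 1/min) 9.438e+07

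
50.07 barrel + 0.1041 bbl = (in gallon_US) 2107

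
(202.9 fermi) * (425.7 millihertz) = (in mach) 2.537e-16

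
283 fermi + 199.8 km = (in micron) 1.998e+11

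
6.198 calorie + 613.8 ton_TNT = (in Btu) 2.434e+09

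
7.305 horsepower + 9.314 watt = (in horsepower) 7.317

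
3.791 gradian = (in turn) 0.009478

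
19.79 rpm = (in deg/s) 118.7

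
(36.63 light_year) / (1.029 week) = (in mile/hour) 1.246e+12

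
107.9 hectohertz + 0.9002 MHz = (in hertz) 9.11e+05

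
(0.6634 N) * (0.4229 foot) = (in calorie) 0.02044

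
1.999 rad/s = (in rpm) 19.09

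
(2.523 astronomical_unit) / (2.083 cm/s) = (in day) 2.097e+08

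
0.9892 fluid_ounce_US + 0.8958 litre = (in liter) 0.9251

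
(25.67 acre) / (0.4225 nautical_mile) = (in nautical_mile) 0.07169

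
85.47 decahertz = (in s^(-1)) 854.7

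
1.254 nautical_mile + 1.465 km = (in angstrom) 3.787e+13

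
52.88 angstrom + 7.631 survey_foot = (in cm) 232.6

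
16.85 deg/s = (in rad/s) 0.2941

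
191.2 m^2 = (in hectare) 0.01912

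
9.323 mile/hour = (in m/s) 4.168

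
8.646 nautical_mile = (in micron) 1.601e+10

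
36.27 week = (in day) 253.9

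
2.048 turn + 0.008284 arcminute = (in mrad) 1.287e+04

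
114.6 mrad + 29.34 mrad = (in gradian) 9.164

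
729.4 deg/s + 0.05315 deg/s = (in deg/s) 729.5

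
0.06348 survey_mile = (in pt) 2.896e+05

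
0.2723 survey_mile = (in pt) 1.242e+06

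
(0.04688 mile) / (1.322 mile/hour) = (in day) 0.001478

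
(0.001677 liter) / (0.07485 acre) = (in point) 1.569e-05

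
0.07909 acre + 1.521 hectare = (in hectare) 1.553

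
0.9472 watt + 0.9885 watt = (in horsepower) 0.002596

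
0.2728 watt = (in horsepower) 0.0003658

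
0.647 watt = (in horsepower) 0.0008676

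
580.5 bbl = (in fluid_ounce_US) 3.121e+06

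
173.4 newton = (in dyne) 1.734e+07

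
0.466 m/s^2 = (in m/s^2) 0.466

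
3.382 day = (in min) 4870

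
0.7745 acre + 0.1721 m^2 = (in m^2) 3134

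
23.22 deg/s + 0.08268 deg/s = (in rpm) 3.884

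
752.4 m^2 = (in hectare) 0.07524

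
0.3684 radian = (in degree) 21.11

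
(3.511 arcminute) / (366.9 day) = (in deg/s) 1.846e-09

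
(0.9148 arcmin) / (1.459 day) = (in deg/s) 1.209e-07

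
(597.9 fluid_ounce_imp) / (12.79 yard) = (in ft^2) 0.01564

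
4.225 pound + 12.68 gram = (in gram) 1929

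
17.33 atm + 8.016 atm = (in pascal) 2.568e+06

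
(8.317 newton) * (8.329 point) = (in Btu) 2.316e-05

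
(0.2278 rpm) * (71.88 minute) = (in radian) 102.9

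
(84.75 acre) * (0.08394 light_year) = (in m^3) 2.724e+20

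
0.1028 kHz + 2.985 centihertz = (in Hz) 102.8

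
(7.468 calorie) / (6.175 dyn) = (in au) 3.382e-06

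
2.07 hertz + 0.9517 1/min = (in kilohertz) 0.002086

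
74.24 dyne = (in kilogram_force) 7.57e-05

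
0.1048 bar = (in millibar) 104.8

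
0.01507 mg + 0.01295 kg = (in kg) 0.01295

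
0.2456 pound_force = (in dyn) 1.092e+05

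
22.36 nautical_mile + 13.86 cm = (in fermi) 4.141e+19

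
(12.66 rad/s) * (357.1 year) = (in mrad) 1.426e+14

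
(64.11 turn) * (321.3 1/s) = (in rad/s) 1.294e+05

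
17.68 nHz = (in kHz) 1.768e-11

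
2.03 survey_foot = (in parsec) 2.005e-17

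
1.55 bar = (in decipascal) 1.55e+06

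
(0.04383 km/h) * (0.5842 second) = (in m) 0.007113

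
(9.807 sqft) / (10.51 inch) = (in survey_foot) 11.2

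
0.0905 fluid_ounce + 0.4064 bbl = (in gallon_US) 17.07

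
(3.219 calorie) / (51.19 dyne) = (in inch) 1.036e+06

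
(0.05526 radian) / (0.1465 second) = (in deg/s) 21.61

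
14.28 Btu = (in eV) 9.404e+22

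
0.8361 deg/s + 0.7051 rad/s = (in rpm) 6.873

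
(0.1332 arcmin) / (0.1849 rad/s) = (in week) 3.465e-10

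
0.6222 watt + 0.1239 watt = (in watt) 0.7461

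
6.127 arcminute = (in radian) 0.001782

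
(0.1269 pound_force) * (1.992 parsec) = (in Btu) 3.289e+13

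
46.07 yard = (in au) 2.816e-10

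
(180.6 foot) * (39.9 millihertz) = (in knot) 4.269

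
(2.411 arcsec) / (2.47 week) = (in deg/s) 4.483e-10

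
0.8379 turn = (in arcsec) 1.086e+06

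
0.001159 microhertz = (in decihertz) 1.159e-08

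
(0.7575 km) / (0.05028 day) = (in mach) 0.0005121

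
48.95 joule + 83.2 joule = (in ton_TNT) 3.158e-08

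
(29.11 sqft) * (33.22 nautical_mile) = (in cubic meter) 1.664e+05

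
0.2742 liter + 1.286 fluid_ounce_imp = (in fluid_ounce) 10.51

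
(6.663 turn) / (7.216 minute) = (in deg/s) 5.54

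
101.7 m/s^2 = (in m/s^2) 101.7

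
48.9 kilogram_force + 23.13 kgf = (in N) 706.4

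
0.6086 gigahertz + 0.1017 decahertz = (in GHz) 0.6086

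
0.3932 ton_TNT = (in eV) 1.027e+28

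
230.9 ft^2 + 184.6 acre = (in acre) 184.6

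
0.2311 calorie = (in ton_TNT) 2.311e-10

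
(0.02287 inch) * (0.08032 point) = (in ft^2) 1.772e-07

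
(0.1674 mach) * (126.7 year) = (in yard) 2.491e+11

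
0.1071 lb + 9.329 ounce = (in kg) 0.3131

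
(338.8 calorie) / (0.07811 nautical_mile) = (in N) 9.799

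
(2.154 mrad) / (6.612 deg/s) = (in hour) 5.185e-06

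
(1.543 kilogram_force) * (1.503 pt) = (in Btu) 7.605e-06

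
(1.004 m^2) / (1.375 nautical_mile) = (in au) 2.636e-15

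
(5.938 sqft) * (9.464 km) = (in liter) 5.221e+06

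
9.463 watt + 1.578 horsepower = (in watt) 1186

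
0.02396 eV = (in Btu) 3.638e-24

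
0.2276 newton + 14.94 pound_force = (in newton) 66.68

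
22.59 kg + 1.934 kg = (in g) 2.452e+04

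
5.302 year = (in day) 1935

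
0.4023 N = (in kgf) 0.04102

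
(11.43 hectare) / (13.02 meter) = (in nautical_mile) 4.74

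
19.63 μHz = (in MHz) 1.963e-11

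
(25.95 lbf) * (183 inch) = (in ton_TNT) 1.282e-07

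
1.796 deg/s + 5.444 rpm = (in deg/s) 34.46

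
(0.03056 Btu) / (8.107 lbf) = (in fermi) 8.941e+14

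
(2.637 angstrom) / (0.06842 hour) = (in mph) 2.395e-12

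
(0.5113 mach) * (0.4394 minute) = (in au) 3.068e-08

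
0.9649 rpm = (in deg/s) 5.789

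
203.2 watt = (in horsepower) 0.2725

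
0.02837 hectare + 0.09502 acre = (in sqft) 7193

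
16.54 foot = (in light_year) 5.329e-16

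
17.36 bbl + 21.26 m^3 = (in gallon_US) 6345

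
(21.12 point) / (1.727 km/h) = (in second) 0.01553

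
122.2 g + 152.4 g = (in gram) 274.6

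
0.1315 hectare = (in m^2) 1315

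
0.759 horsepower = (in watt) 566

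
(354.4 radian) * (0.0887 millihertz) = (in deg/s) 1.801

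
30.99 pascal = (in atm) 0.0003058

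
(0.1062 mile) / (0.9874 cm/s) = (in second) 1.731e+04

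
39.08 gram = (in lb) 0.08616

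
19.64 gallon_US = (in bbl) 0.4676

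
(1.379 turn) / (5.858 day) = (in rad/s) 1.712e-05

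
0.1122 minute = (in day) 7.792e-05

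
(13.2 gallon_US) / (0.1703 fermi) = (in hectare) 2.934e+10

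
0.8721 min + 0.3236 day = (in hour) 7.781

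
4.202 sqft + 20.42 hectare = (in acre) 50.46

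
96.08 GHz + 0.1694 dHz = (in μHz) 9.608e+16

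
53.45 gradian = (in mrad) 839.6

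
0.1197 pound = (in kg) 0.0543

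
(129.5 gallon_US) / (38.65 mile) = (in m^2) 7.881e-06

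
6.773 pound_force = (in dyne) 3.013e+06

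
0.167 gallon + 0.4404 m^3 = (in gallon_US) 116.5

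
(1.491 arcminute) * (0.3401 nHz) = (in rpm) 1.409e-12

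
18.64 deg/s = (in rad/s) 0.3253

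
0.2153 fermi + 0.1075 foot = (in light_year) 3.463e-18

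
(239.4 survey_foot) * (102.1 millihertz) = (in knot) 14.48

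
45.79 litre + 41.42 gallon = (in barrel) 1.274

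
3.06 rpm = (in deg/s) 18.36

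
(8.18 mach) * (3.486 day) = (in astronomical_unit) 0.005608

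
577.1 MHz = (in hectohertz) 5.771e+06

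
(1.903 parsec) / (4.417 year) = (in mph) 9.43e+08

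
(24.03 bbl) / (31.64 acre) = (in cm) 0.002984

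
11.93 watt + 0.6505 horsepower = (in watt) 497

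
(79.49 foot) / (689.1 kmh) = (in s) 0.1266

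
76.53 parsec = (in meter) 2.361e+18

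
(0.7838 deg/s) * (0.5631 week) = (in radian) 4659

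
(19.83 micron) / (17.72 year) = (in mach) 1.042e-16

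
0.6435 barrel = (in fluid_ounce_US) 3459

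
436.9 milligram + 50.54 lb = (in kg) 22.92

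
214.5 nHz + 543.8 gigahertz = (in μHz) 5.438e+17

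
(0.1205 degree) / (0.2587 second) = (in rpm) 0.07763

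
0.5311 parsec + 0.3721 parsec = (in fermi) 2.787e+31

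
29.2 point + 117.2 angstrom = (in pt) 29.2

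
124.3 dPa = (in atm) 0.0001227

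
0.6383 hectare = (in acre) 1.577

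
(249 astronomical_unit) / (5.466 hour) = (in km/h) 6.815e+09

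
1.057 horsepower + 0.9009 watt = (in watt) 789.1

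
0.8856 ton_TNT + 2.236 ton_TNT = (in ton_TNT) 3.122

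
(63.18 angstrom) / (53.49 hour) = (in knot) 6.378e-14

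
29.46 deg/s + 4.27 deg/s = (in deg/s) 33.73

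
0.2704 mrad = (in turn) 4.304e-05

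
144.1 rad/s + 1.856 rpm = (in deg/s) 8267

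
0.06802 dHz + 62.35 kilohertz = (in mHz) 6.235e+07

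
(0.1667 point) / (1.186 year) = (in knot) 3.056e-12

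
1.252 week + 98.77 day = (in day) 107.5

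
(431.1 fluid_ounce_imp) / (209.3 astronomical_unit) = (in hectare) 3.912e-20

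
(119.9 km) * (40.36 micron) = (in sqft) 52.09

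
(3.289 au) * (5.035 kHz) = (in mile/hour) 5.542e+15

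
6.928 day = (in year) 0.01898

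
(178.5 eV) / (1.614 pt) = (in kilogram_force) 5.122e-15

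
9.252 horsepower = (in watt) 6899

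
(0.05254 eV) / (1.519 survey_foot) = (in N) 1.818e-20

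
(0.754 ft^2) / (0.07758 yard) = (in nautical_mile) 0.0005332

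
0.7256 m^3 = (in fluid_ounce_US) 2.454e+04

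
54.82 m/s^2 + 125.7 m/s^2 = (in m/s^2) 180.5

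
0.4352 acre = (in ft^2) 1.896e+04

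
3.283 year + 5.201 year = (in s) 2.676e+08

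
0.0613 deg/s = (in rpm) 0.01022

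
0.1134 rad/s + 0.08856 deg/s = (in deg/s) 6.586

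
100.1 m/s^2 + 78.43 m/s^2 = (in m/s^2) 178.5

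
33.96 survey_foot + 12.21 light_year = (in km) 1.155e+14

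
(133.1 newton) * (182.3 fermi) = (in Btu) 2.3e-14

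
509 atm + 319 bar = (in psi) 1.211e+04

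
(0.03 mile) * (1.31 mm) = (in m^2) 0.06325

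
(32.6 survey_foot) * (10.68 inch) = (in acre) 0.0006661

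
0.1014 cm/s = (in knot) 0.001971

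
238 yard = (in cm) 2.176e+04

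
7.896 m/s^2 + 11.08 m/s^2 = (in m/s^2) 18.98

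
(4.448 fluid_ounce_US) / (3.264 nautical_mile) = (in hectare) 2.176e-12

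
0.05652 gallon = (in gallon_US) 0.05652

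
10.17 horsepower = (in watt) 7584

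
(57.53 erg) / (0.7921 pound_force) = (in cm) 0.0001633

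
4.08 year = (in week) 212.7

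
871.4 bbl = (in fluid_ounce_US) 4.685e+06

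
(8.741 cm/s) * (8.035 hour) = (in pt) 7.167e+06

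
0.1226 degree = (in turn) 0.0003406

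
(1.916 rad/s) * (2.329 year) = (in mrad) 1.407e+11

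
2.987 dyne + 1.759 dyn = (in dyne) 4.746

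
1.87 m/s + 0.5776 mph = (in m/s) 2.128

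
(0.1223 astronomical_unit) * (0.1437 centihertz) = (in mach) 7.721e+04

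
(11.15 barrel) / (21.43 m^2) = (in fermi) 8.272e+13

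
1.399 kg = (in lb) 3.084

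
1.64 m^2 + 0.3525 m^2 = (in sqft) 21.45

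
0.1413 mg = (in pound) 3.115e-07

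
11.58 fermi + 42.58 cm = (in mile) 0.0002646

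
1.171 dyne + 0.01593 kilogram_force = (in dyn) 1.562e+04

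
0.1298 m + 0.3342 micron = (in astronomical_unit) 8.677e-13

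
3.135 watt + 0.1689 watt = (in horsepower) 0.004431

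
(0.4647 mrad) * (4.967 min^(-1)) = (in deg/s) 0.002204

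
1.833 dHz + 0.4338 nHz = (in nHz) 1.833e+08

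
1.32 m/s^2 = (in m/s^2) 1.32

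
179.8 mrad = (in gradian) 11.45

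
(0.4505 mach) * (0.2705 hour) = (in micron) 1.494e+11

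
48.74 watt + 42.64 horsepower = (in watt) 3.185e+04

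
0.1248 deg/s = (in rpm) 0.0208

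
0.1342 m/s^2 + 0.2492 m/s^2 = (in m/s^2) 0.3834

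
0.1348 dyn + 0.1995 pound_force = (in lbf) 0.1995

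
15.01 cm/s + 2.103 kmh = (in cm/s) 73.43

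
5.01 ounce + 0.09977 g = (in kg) 0.1421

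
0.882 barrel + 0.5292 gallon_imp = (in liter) 142.6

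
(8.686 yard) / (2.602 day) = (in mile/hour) 7.903e-05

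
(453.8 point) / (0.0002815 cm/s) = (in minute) 947.8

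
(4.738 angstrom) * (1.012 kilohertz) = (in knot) 9.32e-07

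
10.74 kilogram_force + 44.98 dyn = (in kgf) 10.74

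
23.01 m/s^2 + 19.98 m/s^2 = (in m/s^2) 42.99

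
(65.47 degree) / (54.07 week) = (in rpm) 3.337e-07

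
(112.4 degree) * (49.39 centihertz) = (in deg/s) 55.51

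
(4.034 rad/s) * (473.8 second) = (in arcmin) 6.571e+06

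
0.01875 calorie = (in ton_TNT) 1.875e-11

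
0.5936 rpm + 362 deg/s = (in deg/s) 365.6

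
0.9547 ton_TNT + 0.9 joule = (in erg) 3.994e+16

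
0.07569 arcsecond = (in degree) 2.102e-05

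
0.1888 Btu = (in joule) 199.2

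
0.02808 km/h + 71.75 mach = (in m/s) 2.443e+04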